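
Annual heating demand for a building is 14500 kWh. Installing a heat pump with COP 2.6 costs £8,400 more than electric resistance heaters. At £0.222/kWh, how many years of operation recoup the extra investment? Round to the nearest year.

Resistance: 14500 kWh × £0.222 = £3,219.00/yr
Heat pump: 14500 / 2.6 = 5577 kWh in → × £0.222 = £1,238.08/yr
Annual savings = £1,980.92
Payback = £8,400 / £1,980.92 = 4.24 years

4 years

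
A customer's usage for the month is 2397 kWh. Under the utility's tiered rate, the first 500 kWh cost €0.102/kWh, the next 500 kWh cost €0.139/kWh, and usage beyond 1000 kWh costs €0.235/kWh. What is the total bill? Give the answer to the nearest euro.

First 500 kWh × €0.102 = €51.00
Next 500 kWh × €0.139 = €69.50
Remaining 1397 kWh × €0.235 = €328.29
Total = €448.79 ≈ €449

€449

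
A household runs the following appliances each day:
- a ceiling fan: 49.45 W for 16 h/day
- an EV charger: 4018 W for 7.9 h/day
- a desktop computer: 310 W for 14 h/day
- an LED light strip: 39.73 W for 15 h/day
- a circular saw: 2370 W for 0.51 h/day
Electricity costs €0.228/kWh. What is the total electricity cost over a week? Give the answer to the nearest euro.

€62

ceiling fan: 49.45 W × 16 h × 7 d = 5,538 Wh = 5.538 kWh
EV charger: 4018 W × 7.9 h × 7 d = 222,195 Wh = 222.2 kWh
desktop computer: 310 W × 14 h × 7 d = 30,380 Wh = 30.38 kWh
LED light strip: 39.73 W × 15 h × 7 d = 4,172 Wh = 4.172 kWh
circular saw: 2370 W × 0.51 h × 7 d = 8,461 Wh = 8.461 kWh
Total energy = 5.538 + 222.2 + 30.38 + 4.172 + 8.461 = 270.7 kWh
Cost = 270.7 kWh × €0.228 = €61.73 ≈ €62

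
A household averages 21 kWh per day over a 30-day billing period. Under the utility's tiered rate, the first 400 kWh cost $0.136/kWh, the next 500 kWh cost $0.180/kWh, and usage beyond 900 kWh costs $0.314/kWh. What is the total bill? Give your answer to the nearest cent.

Usage = 21 kWh/day × 30 days = 630 kWh
First 400 kWh × $0.136 = $54.40
Next 230 kWh × $0.180 = $41.40
Remaining tier: 0 kWh (not reached)
Total = $95.80

$95.80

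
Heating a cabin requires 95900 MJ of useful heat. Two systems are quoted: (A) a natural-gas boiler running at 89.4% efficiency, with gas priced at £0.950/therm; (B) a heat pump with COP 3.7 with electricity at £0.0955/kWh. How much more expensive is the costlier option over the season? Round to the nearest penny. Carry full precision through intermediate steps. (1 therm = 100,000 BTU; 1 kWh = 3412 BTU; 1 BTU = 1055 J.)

Heat load = 95900 MJ = 95,900,000,000 J / 1055 = 90,900,474 BTU
Gas: input = 90,900,474 / 0.894 = 101,678,382 BTU = 1,017 therm → 1,017 × £0.950 = £965.94
Heat pump: 90,900,474 BTU / 3412 = 26,640 kWh heat; / 3.7 = 7,200 kWh in → × £0.0955 = £687.64
Difference = |£965.94 − £687.64| = £278.31

£278.31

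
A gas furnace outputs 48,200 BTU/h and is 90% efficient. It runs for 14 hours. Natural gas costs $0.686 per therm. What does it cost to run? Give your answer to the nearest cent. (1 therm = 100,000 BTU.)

$5.14

Heat delivered = 48,200 BTU/h × 14 h = 674,800 BTU
Gas input = 674,800 / 0.90 = 749,778 BTU
= 749,778 / 100,000 = 7.498 therm
Cost = 7.498 × $0.686/therm = $5.14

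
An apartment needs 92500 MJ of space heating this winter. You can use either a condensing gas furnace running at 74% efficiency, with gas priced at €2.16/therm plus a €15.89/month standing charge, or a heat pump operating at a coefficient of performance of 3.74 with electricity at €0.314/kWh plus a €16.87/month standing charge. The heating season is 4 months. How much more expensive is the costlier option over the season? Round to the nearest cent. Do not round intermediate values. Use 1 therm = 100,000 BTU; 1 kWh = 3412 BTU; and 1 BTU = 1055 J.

Heat load = 92500 MJ = 92,500,000,000 J / 1055 = 87,677,725 BTU
Gas: input = 87,677,725 / 0.74 = 118,483,412 BTU = 1,185 therm → 1,185 × €2.16 = €2,559.24; + 4 × €15.89 standing = €2,622.80
Heat pump: 87,677,725 BTU / 3412 = 25,700 kWh heat; / 3.74 = 6,871 kWh in → × €0.314 = €2,157.44; + 4 × €16.87 standing = €2,224.92
Difference = |€2,622.80 − €2,224.92| = €397.88

€397.88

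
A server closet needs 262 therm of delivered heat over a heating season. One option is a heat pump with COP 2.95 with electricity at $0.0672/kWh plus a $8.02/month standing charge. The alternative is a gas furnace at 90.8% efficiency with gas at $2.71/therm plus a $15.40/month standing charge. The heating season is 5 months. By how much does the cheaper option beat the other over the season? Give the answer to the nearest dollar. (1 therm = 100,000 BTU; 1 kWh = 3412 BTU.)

Heat load = 262 therm × 100,000 = 26,200,000 BTU
Gas: input = 26,200,000 / 0.908 = 28,854,626 BTU = 288.5 therm → 288.5 × $2.71 = $781.96; + 5 × $15.40 standing = $858.96
Heat pump: 26,200,000 BTU / 3412 = 7,679 kWh heat; / 2.95 = 2,603 kWh in → × $0.0672 = $174.92; + 5 × $8.02 standing = $215.02
Difference = |$858.96 − $215.02| = $643.94 ≈ $644

$644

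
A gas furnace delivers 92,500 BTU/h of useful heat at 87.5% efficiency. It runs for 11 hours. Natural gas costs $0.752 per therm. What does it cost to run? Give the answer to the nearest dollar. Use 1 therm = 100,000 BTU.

$9

Heat delivered = 92,500 BTU/h × 11 h = 1,017,500 BTU
Gas input = 1,017,500 / 0.875 = 1,162,857 BTU
= 1,162,857 / 100,000 = 11.63 therm
Cost = 11.63 × $0.752/therm = $8.74 ≈ $9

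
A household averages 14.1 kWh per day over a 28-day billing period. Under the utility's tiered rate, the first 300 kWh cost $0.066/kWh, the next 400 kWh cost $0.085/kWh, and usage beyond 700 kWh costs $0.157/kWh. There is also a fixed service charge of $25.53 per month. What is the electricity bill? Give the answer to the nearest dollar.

Usage = 14.1 kWh/day × 28 days = 394.8 kWh
First 300 kWh × $0.066 = $19.80
Next 94.8 kWh × $0.085 = $8.06
Remaining tier: 0 kWh (not reached)
Energy charge = $27.86; + service $25.53 = $53.39 ≈ $53

$53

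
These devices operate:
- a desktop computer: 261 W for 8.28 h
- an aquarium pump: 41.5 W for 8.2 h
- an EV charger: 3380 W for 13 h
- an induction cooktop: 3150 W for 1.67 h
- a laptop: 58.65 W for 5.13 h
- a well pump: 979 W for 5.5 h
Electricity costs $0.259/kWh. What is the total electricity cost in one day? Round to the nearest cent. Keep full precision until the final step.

$14.86

desktop computer: 261 W × 8.28 h = 2,161 Wh = 2.161 kWh
aquarium pump: 41.5 W × 8.2 h = 340 Wh = 0.3403 kWh
EV charger: 3380 W × 13 h = 43,940 Wh = 43.94 kWh
induction cooktop: 3150 W × 1.67 h = 5,260 Wh = 5.261 kWh
laptop: 58.65 W × 5.13 h = 301 Wh = 0.3009 kWh
well pump: 979 W × 5.5 h = 5,384 Wh = 5.385 kWh
Total energy = 2.161 + 0.3403 + 43.94 + 5.261 + 0.3009 + 5.385 = 57.39 kWh
Cost = 57.39 kWh × $0.259 = $14.86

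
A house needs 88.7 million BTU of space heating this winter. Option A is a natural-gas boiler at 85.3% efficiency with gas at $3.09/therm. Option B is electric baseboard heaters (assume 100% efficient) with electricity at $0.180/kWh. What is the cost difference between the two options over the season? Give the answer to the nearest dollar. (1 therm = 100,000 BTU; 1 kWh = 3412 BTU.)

$1466

Heat load = 88.7 × 10⁶ BTU = 88,700,000 BTU
Gas: input = 88,700,000 / 0.853 = 103,985,932 BTU = 1,040 therm → 1,040 × $3.09 = $3,213.17
Electric: 88,700,000 BTU / 3412 = 26,000 kWh → × $0.180 = $4,679.37
Difference = |$3,213.17 − $4,679.37| = $1,466.20 ≈ $1466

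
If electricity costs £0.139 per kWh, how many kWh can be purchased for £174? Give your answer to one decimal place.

1251.8 kWh

£174 / £0.139 per kWh = 1,252 kWh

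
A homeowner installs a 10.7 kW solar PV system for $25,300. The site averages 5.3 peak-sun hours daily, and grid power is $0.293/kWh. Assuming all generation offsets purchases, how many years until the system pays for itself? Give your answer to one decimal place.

Daily generation = 10.7 kW × 5.3 h = 56.71 kWh
Annual generation = 56.71 × 365 = 20699 kWh
Annual savings = 20699 × $0.293 = $6,064.85
Payback = $25,300 / $6,064.85 = 4.17 years

4.2 years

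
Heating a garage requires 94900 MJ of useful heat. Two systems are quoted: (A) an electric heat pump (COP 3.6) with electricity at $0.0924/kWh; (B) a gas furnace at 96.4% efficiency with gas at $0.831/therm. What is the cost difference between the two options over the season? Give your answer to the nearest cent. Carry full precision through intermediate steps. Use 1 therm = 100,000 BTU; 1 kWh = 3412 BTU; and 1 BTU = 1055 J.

$98.76

Heat load = 94900 MJ = 94,900,000,000 J / 1055 = 89,952,607 BTU
Gas: input = 89,952,607 / 0.964 = 93,311,833 BTU = 933.1 therm → 933.1 × $0.831 = $775.42
Heat pump: 89,952,607 BTU / 3412 = 26,360 kWh heat; / 3.6 = 7,323 kWh in → × $0.0924 = $676.67
Difference = |$775.42 − $676.67| = $98.76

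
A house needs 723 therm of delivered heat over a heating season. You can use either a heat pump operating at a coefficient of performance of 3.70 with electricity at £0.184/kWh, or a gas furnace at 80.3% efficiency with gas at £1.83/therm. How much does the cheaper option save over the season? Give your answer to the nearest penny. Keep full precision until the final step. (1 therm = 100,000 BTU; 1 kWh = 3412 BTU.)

Heat load = 723 therm × 100,000 = 72,300,000 BTU
Gas: input = 72,300,000 / 0.803 = 90,037,360 BTU = 900.4 therm → 900.4 × £1.83 = £1,647.68
Heat pump: 72,300,000 BTU / 3412 = 21,190 kWh heat; / 3.70 = 5,727 kWh in → × £0.184 = £1,053.77
Difference = |£1,647.68 − £1,053.77| = £593.91

£593.91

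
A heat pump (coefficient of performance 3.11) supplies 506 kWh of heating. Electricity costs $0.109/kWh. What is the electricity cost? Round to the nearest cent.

$17.73

Electrical input = 506 kWh / 3.11 = 162.7 kWh
Cost = 162.7 × $0.109/kWh = $17.73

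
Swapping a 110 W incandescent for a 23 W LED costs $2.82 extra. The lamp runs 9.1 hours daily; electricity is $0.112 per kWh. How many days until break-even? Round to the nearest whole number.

Power saved = 110 − 23 = 87 W
Daily energy saved = 87 W × 9.1 h = 791.7 Wh = 0.7917 kWh
Daily savings = 0.7917 × $0.112 = $0.0887
Payback = $2.82 / $0.0887 per day = 31.8 days

32 days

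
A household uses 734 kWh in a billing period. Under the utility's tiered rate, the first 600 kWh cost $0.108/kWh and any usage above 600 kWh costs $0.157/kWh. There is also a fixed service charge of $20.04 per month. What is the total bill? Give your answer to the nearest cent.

First 600 kWh × $0.108 = $64.80
Remaining 134 kWh × $0.157 = $21.04
Energy charge = $85.84; + service $20.04 = $105.88

$105.88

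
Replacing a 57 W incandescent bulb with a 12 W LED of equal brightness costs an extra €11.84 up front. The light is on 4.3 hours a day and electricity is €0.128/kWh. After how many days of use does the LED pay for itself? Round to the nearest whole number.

478 days

Power saved = 57 − 12 = 45 W
Daily energy saved = 45 W × 4.3 h = 193.5 Wh = 0.1935 kWh
Daily savings = 0.1935 × €0.128 = €0.0248
Payback = €11.84 / €0.0248 per day = 478 days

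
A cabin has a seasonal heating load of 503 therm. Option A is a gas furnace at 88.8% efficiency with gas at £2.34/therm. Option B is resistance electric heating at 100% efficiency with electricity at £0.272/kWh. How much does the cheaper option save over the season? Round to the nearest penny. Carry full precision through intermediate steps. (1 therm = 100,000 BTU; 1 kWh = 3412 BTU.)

Heat load = 503 therm × 100,000 = 50,300,000 BTU
Gas: input = 50,300,000 / 0.888 = 56,644,144 BTU = 566.4 therm → 566.4 × £2.34 = £1,325.47
Electric: 50,300,000 BTU / 3412 = 14,740 kWh → × £0.272 = £4,009.85
Difference = |£1,325.47 − £4,009.85| = £2,684.37

£2684.37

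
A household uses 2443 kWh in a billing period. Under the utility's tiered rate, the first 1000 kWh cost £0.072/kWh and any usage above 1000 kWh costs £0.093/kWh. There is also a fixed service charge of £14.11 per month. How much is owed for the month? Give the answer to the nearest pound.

First 1000 kWh × £0.072 = £72.00
Remaining 1443 kWh × £0.093 = £134.20
Energy charge = £206.20; + service £14.11 = £220.31 ≈ £220

£220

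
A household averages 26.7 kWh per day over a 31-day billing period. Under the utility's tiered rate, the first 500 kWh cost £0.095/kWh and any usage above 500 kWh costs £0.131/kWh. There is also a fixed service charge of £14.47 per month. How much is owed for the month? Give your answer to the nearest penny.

Usage = 26.7 kWh/day × 31 days = 827.7 kWh
First 500 kWh × £0.095 = £47.50
Remaining 327.7 kWh × £0.131 = £42.93
Energy charge = £90.43; + service £14.47 = £104.90

£104.90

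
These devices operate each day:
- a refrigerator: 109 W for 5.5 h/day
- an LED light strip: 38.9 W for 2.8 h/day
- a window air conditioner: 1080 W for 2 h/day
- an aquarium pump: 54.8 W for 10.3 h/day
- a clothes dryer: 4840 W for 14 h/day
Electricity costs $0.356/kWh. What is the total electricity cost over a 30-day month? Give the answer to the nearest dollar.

refrigerator: 109 W × 5.5 h × 30 d = 17,985 Wh = 17.98 kWh
LED light strip: 38.9 W × 2.8 h × 30 d = 3,268 Wh = 3.268 kWh
window air conditioner: 1080 W × 2 h × 30 d = 64,800 Wh = 64.8 kWh
aquarium pump: 54.8 W × 10.3 h × 30 d = 16,933 Wh = 16.93 kWh
clothes dryer: 4840 W × 14 h × 30 d = 2,032,800 Wh = 2,033 kWh
Total energy = 17.98 + 3.268 + 64.8 + 16.93 + 2,033 = 2,136 kWh
Cost = 2,136 kWh × $0.356 = $760.34 ≈ $760

$760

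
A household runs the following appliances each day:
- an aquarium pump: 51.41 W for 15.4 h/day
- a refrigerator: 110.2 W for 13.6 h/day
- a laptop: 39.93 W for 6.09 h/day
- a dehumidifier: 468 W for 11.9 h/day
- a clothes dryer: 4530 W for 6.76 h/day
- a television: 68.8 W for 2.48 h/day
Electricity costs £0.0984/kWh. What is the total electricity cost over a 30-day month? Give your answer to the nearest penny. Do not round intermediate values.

£114.82

aquarium pump: 51.41 W × 15.4 h × 30 d = 23,751 Wh = 23.75 kWh
refrigerator: 110.2 W × 13.6 h × 30 d = 44,962 Wh = 44.96 kWh
laptop: 39.93 W × 6.09 h × 30 d = 7,295 Wh = 7.295 kWh
dehumidifier: 468 W × 11.9 h × 30 d = 167,076 Wh = 167.1 kWh
clothes dryer: 4530 W × 6.76 h × 30 d = 918,684 Wh = 918.7 kWh
television: 68.8 W × 2.48 h × 30 d = 5,119 Wh = 5.119 kWh
Total energy = 23.75 + 44.96 + 7.295 + 167.1 + 918.7 + 5.119 = 1,167 kWh
Cost = 1,167 kWh × £0.0984 = £114.82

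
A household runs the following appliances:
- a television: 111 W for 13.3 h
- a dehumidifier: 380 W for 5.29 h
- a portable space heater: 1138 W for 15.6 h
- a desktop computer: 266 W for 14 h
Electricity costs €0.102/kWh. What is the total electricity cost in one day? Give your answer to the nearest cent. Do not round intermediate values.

television: 111 W × 13.3 h = 1,476 Wh = 1.476 kWh
dehumidifier: 380 W × 5.29 h = 2,010 Wh = 2.01 kWh
portable space heater: 1138 W × 15.6 h = 17,753 Wh = 17.75 kWh
desktop computer: 266 W × 14 h = 3,724 Wh = 3.724 kWh
Total energy = 1.476 + 2.01 + 17.75 + 3.724 = 24.96 kWh
Cost = 24.96 kWh × €0.102 = €2.55

€2.55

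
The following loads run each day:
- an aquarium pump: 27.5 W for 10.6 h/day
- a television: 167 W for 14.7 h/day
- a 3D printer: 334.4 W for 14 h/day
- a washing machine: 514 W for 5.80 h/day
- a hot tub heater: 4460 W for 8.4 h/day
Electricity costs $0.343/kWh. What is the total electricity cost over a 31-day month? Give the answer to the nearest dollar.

aquarium pump: 27.5 W × 10.6 h × 31 d = 9,036 Wh = 9.037 kWh
television: 167 W × 14.7 h × 31 d = 76,102 Wh = 76.1 kWh
3D printer: 334.4 W × 14 h × 31 d = 145,130 Wh = 145.1 kWh
washing machine: 514 W × 5.80 h × 31 d = 92,417 Wh = 92.42 kWh
hot tub heater: 4460 W × 8.4 h × 31 d = 1,161,384 Wh = 1,161 kWh
Total energy = 9.037 + 76.1 + 145.1 + 92.42 + 1,161 = 1,484 kWh
Cost = 1,484 kWh × $0.343 = $509.04 ≈ $509

$509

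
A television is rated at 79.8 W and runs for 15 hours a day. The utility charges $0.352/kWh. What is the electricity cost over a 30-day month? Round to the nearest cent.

$12.64

Energy = 79.8 W × 15 h/day × 30 days = 35,910 Wh = 35.91 kWh
Cost = 35.91 kWh × $0.352/kWh = $12.64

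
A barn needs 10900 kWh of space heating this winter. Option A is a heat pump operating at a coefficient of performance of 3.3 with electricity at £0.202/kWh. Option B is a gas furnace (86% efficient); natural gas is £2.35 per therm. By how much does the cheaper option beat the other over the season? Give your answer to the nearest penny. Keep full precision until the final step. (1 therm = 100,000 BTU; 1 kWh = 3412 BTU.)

Heat load = 10900 kWh × 3412 = 37,190,800 BTU
Gas: input = 37,190,800 / 0.86 = 43,245,116 BTU = 432.5 therm → 432.5 × £2.35 = £1,016.26
Heat pump: 37,190,800 BTU / 3412 = 10,900 kWh heat; / 3.3 = 3,303 kWh in → × £0.202 = £667.21
Difference = |£1,016.26 − £667.21| = £349.05

£349.05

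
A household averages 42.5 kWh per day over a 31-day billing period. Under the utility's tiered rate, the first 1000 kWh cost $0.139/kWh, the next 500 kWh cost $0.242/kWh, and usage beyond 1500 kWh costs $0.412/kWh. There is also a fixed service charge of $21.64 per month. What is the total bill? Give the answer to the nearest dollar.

$237

Usage = 42.5 kWh/day × 31 days = 1317.5 kWh
First 1000 kWh × $0.139 = $139.00
Next 317.5 kWh × $0.242 = $76.83
Remaining tier: 0 kWh (not reached)
Energy charge = $215.83; + service $21.64 = $237.47 ≈ $237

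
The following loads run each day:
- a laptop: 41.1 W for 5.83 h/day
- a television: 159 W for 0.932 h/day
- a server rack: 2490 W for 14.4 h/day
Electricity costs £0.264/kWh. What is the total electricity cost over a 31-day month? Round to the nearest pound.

laptop: 41.1 W × 5.83 h × 31 d = 7,428 Wh = 7.428 kWh
television: 159 W × 0.932 h × 31 d = 4,594 Wh = 4.594 kWh
server rack: 2490 W × 14.4 h × 31 d = 1,111,536 Wh = 1,112 kWh
Total energy = 7.428 + 4.594 + 1,112 = 1,124 kWh
Cost = 1,124 kWh × £0.264 = £296.62 ≈ £297

£297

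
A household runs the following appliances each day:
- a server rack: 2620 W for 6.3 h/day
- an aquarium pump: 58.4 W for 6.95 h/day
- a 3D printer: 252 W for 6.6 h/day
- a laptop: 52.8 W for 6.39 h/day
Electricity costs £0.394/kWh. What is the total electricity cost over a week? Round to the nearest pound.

server rack: 2620 W × 6.3 h × 7 d = 115,542 Wh = 115.5 kWh
aquarium pump: 58.4 W × 6.95 h × 7 d = 2,841 Wh = 2.841 kWh
3D printer: 252 W × 6.6 h × 7 d = 11,642 Wh = 11.64 kWh
laptop: 52.8 W × 6.39 h × 7 d = 2,362 Wh = 2.362 kWh
Total energy = 115.5 + 2.841 + 11.64 + 2.362 = 132.4 kWh
Cost = 132.4 kWh × £0.394 = £52.16 ≈ £52

£52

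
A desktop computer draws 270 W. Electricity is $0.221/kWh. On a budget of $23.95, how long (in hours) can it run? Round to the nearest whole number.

401 h

Energy budget = $23.95 / $0.221 per kWh = 108.4 kWh = 108,371 Wh
Runtime = 108,371 Wh / 270 W = 401.4 h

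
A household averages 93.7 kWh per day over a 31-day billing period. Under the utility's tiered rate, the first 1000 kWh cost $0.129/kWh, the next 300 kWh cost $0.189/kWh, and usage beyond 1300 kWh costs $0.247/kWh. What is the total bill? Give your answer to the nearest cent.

Usage = 93.7 kWh/day × 31 days = 2904.7 kWh
First 1000 kWh × $0.129 = $129.00
Next 300 kWh × $0.189 = $56.70
Remaining 1604.7 kWh × $0.247 = $396.36
Total = $582.06

$582.06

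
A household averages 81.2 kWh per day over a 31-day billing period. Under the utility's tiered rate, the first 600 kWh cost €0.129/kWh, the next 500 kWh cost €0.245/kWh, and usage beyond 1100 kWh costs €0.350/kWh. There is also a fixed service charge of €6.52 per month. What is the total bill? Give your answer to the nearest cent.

€702.44

Usage = 81.2 kWh/day × 31 days = 2517.2 kWh
First 600 kWh × €0.129 = €77.40
Next 500 kWh × €0.245 = €122.50
Remaining 1417.2 kWh × €0.350 = €496.02
Energy charge = €695.92; + service €6.52 = €702.44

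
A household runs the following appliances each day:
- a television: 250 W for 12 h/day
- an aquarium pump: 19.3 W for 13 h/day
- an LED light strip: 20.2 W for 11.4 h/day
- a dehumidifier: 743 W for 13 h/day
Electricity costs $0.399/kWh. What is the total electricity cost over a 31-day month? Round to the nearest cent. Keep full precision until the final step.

$162.53

television: 250 W × 12 h × 31 d = 93,000 Wh = 93 kWh
aquarium pump: 19.3 W × 13 h × 31 d = 7,778 Wh = 7.778 kWh
LED light strip: 20.2 W × 11.4 h × 31 d = 7,139 Wh = 7.139 kWh
dehumidifier: 743 W × 13 h × 31 d = 299,429 Wh = 299.4 kWh
Total energy = 93 + 7.778 + 7.139 + 299.4 = 407.3 kWh
Cost = 407.3 kWh × $0.399 = $162.53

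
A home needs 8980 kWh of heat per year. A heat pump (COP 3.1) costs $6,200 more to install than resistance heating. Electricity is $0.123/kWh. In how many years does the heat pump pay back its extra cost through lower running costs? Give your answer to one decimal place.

Resistance: 8980 kWh × $0.123 = $1,104.54/yr
Heat pump: 8980 / 3.1 = 2897 kWh in → × $0.123 = $356.30/yr
Annual savings = $748.24
Payback = $6,200 / $748.24 = 8.29 years

8.3 years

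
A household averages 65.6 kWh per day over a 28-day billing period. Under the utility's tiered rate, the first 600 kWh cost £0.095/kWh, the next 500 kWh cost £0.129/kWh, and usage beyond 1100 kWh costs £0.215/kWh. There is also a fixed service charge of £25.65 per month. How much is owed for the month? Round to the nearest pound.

£306

Usage = 65.6 kWh/day × 28 days = 1836.8 kWh
First 600 kWh × £0.095 = £57.00
Next 500 kWh × £0.129 = £64.50
Remaining 736.8 kWh × £0.215 = £158.41
Energy charge = £279.91; + service £25.65 = £305.56 ≈ £306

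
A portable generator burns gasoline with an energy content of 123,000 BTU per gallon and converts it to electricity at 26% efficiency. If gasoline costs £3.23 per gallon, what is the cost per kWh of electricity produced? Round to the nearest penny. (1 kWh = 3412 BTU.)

£0.34

Electrical output per gallon = 123,000 BTU × 0.26 / 3412 BTU/kWh = 9.373 kWh
Cost per kWh = £3.23 / 9.373 kWh = £0.345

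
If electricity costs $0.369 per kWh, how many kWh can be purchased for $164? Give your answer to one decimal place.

$164 / $0.369 per kWh = 444.4 kWh

444.4 kWh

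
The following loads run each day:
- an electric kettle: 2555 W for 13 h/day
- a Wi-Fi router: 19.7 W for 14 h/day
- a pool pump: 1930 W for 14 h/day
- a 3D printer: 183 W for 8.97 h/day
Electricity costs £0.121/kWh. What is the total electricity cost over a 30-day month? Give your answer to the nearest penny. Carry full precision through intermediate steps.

electric kettle: 2555 W × 13 h × 30 d = 996,450 Wh = 996.5 kWh
Wi-Fi router: 19.7 W × 14 h × 30 d = 8,274 Wh = 8.274 kWh
pool pump: 1930 W × 14 h × 30 d = 810,600 Wh = 810.6 kWh
3D printer: 183 W × 8.97 h × 30 d = 49,245 Wh = 49.25 kWh
Total energy = 996.5 + 8.274 + 810.6 + 49.25 = 1,865 kWh
Cost = 1,865 kWh × £0.121 = £225.61

£225.61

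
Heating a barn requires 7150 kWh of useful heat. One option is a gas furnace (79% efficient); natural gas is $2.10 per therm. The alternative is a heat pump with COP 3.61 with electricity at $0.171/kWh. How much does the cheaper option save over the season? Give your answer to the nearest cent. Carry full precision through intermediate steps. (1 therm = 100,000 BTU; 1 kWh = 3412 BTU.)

$309.81

Heat load = 7150 kWh × 3412 = 24,395,800 BTU
Gas: input = 24,395,800 / 0.79 = 30,880,759 BTU = 308.8 therm → 308.8 × $2.10 = $648.50
Heat pump: 24,395,800 BTU / 3412 = 7,150 kWh heat; / 3.61 = 1,981 kWh in → × $0.171 = $338.68
Difference = |$648.50 − $338.68| = $309.81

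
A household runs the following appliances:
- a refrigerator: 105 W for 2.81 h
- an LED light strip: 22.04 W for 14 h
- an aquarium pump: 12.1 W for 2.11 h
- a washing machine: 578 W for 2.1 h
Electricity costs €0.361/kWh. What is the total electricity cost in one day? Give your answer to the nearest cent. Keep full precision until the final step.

refrigerator: 105 W × 2.81 h = 295 Wh = 0.2951 kWh
LED light strip: 22.04 W × 14 h = 309 Wh = 0.3086 kWh
aquarium pump: 12.1 W × 2.11 h = 26 Wh = 0.02553 kWh
washing machine: 578 W × 2.1 h = 1,214 Wh = 1.214 kWh
Total energy = 0.2951 + 0.3086 + 0.02553 + 1.214 = 1.843 kWh
Cost = 1.843 kWh × €0.361 = €0.67

€0.67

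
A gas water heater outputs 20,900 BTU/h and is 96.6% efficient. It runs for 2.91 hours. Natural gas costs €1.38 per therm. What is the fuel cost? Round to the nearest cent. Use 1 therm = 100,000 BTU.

Heat delivered = 20,900 BTU/h × 2.91 h = 60,819 BTU
Gas input = 60,819 / 0.966 = 62,960 BTU
= 62,960 / 100,000 = 0.6296 therm
Cost = 0.6296 × €1.38/therm = €0.87

€0.87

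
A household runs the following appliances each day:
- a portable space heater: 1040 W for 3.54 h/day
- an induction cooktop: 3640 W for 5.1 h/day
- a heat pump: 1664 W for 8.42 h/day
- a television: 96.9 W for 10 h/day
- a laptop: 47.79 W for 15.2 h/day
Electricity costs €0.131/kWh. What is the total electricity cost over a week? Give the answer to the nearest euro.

portable space heater: 1040 W × 3.54 h × 7 d = 25,771 Wh = 25.77 kWh
induction cooktop: 3640 W × 5.1 h × 7 d = 129,948 Wh = 129.9 kWh
heat pump: 1664 W × 8.42 h × 7 d = 98,076 Wh = 98.08 kWh
television: 96.9 W × 10 h × 7 d = 6,783 Wh = 6.783 kWh
laptop: 47.79 W × 15.2 h × 7 d = 5,085 Wh = 5.085 kWh
Total energy = 25.77 + 129.9 + 98.08 + 6.783 + 5.085 = 265.7 kWh
Cost = 265.7 kWh × €0.131 = €34.80 ≈ €35

€35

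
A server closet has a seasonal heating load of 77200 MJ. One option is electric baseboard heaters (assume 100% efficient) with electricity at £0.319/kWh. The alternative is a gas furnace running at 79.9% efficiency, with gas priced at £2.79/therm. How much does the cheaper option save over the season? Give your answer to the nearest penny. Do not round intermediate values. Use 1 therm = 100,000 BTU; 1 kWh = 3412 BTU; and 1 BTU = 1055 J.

Heat load = 77200 MJ = 77,200,000,000 J / 1055 = 73,175,355 BTU
Gas: input = 73,175,355 / 0.799 = 91,583,674 BTU = 915.8 therm → 915.8 × £2.79 = £2,555.18
Electric: 73,175,355 BTU / 3412 = 21,450 kWh → × £0.319 = £6,841.42
Difference = |£2,555.18 − £6,841.42| = £4,286.24

£4286.24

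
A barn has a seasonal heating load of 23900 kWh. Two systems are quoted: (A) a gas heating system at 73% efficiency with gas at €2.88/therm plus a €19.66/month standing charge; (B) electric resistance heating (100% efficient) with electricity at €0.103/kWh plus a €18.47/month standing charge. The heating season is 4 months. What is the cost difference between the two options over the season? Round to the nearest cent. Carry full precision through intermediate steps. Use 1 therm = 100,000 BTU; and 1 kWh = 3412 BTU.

€760.25

Heat load = 23900 kWh × 3412 = 81,546,800 BTU
Gas: input = 81,546,800 / 0.73 = 111,707,945 BTU = 1,117 therm → 1,117 × €2.88 = €3,217.19; + 4 × €19.66 standing = €3,295.83
Electric: 81,546,800 BTU / 3412 = 23,900 kWh → × €0.103 = €2,461.70; + 4 × €18.47 standing = €2,535.58
Difference = |€3,295.83 − €2,535.58| = €760.25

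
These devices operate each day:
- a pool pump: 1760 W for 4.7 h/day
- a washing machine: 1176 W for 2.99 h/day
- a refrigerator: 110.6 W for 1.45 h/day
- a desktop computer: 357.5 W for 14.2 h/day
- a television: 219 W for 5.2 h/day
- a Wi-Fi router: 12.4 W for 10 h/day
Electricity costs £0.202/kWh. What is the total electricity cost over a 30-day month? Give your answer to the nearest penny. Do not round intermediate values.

£110.82

pool pump: 1760 W × 4.7 h × 30 d = 248,160 Wh = 248.2 kWh
washing machine: 1176 W × 2.99 h × 30 d = 105,487 Wh = 105.5 kWh
refrigerator: 110.6 W × 1.45 h × 30 d = 4,811 Wh = 4.811 kWh
desktop computer: 357.5 W × 14.2 h × 30 d = 152,295 Wh = 152.3 kWh
television: 219 W × 5.2 h × 30 d = 34,164 Wh = 34.16 kWh
Wi-Fi router: 12.4 W × 10 h × 30 d = 3,720 Wh = 3.72 kWh
Total energy = 248.2 + 105.5 + 4.811 + 152.3 + 34.16 + 3.72 = 548.6 kWh
Cost = 548.6 kWh × £0.202 = £110.82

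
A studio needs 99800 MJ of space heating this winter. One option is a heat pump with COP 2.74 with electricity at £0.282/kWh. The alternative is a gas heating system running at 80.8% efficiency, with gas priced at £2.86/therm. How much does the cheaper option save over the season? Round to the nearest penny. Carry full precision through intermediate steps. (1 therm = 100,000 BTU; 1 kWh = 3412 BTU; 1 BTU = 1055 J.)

£494.93

Heat load = 99800 MJ = 99,800,000,000 J / 1055 = 94,597,156 BTU
Gas: input = 94,597,156 / 0.808 = 117,075,689 BTU = 1,171 therm → 1,171 × £2.86 = £3,348.36
Heat pump: 94,597,156 BTU / 3412 = 27,720 kWh heat; / 2.74 = 10,120 kWh in → × £0.282 = £2,853.43
Difference = |£3,348.36 − £2,853.43| = £494.93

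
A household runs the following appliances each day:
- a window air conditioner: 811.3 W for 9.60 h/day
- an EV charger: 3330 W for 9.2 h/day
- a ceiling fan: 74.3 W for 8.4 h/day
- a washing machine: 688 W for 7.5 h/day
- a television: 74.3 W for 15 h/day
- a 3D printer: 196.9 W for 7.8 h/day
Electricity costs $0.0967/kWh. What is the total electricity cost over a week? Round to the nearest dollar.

window air conditioner: 811.3 W × 9.60 h × 7 d = 54,519 Wh = 54.52 kWh
EV charger: 3330 W × 9.2 h × 7 d = 214,452 Wh = 214.5 kWh
ceiling fan: 74.3 W × 8.4 h × 7 d = 4,369 Wh = 4.369 kWh
washing machine: 688 W × 7.5 h × 7 d = 36,120 Wh = 36.12 kWh
television: 74.3 W × 15 h × 7 d = 7,802 Wh = 7.801 kWh
3D printer: 196.9 W × 7.8 h × 7 d = 10,751 Wh = 10.75 kWh
Total energy = 54.52 + 214.5 + 4.369 + 36.12 + 7.801 + 10.75 = 328 kWh
Cost = 328 kWh × $0.0967 = $31.72 ≈ $32

$32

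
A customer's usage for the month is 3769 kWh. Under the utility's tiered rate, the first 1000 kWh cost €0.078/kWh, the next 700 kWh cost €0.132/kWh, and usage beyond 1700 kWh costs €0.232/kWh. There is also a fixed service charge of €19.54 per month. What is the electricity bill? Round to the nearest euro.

€670

First 1000 kWh × €0.078 = €78.00
Next 700 kWh × €0.132 = €92.40
Remaining 2069 kWh × €0.232 = €480.01
Energy charge = €650.41; + service €19.54 = €669.95 ≈ €670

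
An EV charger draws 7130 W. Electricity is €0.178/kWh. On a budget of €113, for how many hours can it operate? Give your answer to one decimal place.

89.0 h

Energy budget = €113 / €0.178 per kWh = 634.8 kWh = 634,831 Wh
Runtime = 634,831 Wh / 7130 W = 89.04 h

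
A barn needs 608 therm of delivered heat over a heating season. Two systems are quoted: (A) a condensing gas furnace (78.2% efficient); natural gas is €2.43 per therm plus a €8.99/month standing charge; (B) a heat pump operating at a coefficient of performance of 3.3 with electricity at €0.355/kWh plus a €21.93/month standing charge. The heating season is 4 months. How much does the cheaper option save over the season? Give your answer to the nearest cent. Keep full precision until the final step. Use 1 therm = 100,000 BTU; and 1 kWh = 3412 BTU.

€79.39

Heat load = 608 therm × 100,000 = 60,800,000 BTU
Gas: input = 60,800,000 / 0.782 = 77,749,361 BTU = 777.5 therm → 777.5 × €2.43 = €1,889.31; + 4 × €8.99 standing = €1,925.27
Heat pump: 60,800,000 BTU / 3412 = 17,820 kWh heat; / 3.3 = 5,400 kWh in → × €0.355 = €1,916.94; + 4 × €21.93 standing = €2,004.66
Difference = |€1,925.27 − €2,004.66| = €79.39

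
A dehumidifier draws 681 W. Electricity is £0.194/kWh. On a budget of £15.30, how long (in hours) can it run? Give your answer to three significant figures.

Energy budget = £15.30 / £0.194 per kWh = 78.87 kWh = 78,866 Wh
Runtime = 78,866 Wh / 681 W = 115.8 h

116 h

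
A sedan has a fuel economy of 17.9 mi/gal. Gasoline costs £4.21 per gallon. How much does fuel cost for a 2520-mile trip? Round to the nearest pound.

Fuel = 2520 mi / 17.9 mpg = 140.8 gal
Cost = 140.8 gal × £4.21/gal = £592.69 ≈ £593

£593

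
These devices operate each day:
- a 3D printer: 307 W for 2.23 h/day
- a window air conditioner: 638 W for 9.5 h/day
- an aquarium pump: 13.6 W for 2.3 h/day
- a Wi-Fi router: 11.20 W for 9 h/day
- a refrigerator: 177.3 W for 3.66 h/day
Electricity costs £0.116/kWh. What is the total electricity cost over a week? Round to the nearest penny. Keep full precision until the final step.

3D printer: 307 W × 2.23 h × 7 d = 4,792 Wh = 4.792 kWh
window air conditioner: 638 W × 9.5 h × 7 d = 42,427 Wh = 42.43 kWh
aquarium pump: 13.6 W × 2.3 h × 7 d = 219 Wh = 0.219 kWh
Wi-Fi router: 11.20 W × 9 h × 7 d = 706 Wh = 0.7056 kWh
refrigerator: 177.3 W × 3.66 h × 7 d = 4,542 Wh = 4.542 kWh
Total energy = 4.792 + 42.43 + 0.219 + 0.7056 + 4.542 = 52.69 kWh
Cost = 52.69 kWh × £0.116 = £6.11

£6.11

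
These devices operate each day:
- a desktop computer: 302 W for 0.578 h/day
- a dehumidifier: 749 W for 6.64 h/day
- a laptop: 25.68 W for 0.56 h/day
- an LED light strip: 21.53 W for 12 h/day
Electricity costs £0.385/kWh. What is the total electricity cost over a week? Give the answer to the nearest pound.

desktop computer: 302 W × 0.578 h × 7 d = 1,222 Wh = 1.222 kWh
dehumidifier: 749 W × 6.64 h × 7 d = 34,814 Wh = 34.81 kWh
laptop: 25.68 W × 0.56 h × 7 d = 101 Wh = 0.1007 kWh
LED light strip: 21.53 W × 12 h × 7 d = 1,809 Wh = 1.809 kWh
Total energy = 1.222 + 34.81 + 0.1007 + 1.809 = 37.94 kWh
Cost = 37.94 kWh × £0.385 = £14.61 ≈ £15

£15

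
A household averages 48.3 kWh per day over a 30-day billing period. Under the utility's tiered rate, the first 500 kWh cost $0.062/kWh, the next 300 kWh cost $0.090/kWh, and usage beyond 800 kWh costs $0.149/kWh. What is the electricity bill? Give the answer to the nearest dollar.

Usage = 48.3 kWh/day × 30 days = 1449 kWh
First 500 kWh × $0.062 = $31.00
Next 300 kWh × $0.090 = $27.00
Remaining 649 kWh × $0.149 = $96.70
Total = $154.70 ≈ $155

$155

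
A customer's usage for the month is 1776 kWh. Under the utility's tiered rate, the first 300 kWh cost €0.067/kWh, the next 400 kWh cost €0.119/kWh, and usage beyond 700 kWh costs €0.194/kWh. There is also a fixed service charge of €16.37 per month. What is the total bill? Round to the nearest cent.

€292.81

First 300 kWh × €0.067 = €20.10
Next 400 kWh × €0.119 = €47.60
Remaining 1076 kWh × €0.194 = €208.74
Energy charge = €276.44; + service €16.37 = €292.81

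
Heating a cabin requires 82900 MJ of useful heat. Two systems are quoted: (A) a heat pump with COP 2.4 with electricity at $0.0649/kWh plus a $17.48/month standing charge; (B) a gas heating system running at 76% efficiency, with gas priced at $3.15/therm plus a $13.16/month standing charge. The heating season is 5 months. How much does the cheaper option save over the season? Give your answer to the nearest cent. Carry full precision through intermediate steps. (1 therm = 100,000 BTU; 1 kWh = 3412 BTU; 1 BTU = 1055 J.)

Heat load = 82900 MJ = 82,900,000,000 J / 1055 = 78,578,199 BTU
Gas: input = 78,578,199 / 0.760 = 103,392,367 BTU = 1,034 therm → 1,034 × $3.15 = $3,256.86; + 5 × $13.16 standing = $3,322.66
Heat pump: 78,578,199 BTU / 3412 = 23,030 kWh heat; / 2.4 = 9,596 kWh in → × $0.0649 = $622.77; + 5 × $17.48 standing = $710.17
Difference = |$3,322.66 − $710.17| = $2,612.49

$2612.49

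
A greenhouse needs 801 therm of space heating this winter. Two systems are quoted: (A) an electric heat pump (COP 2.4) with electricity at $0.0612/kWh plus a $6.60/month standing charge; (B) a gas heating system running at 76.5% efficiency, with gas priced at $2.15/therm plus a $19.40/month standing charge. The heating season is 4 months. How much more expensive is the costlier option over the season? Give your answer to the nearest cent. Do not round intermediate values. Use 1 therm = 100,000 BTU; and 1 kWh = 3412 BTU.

Heat load = 801 therm × 100,000 = 80,100,000 BTU
Gas: input = 80,100,000 / 0.765 = 104,705,882 BTU = 1,047 therm → 1,047 × $2.15 = $2,251.18; + 4 × $19.40 standing = $2,328.78
Heat pump: 80,100,000 BTU / 3412 = 23,480 kWh heat; / 2.4 = 9,782 kWh in → × $0.0612 = $598.64; + 4 × $6.60 standing = $625.04
Difference = |$2,328.78 − $625.04| = $1,703.74

$1703.74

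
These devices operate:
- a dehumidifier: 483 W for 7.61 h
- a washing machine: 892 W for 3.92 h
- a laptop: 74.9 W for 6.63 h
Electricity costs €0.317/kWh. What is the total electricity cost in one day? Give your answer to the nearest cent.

€2.43

dehumidifier: 483 W × 7.61 h = 3,676 Wh = 3.676 kWh
washing machine: 892 W × 3.92 h = 3,497 Wh = 3.497 kWh
laptop: 74.9 W × 6.63 h = 497 Wh = 0.4966 kWh
Total energy = 3.676 + 3.497 + 0.4966 = 7.669 kWh
Cost = 7.669 kWh × €0.317 = €2.43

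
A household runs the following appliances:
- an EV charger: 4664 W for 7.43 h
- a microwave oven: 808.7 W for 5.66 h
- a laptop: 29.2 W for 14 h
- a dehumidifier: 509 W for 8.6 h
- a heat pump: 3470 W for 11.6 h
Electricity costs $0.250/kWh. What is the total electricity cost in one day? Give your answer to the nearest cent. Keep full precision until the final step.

$21.07

EV charger: 4664 W × 7.43 h = 34,654 Wh = 34.65 kWh
microwave oven: 808.7 W × 5.66 h = 4,577 Wh = 4.577 kWh
laptop: 29.2 W × 14 h = 409 Wh = 0.4088 kWh
dehumidifier: 509 W × 8.6 h = 4,377 Wh = 4.377 kWh
heat pump: 3470 W × 11.6 h = 40,252 Wh = 40.25 kWh
Total energy = 34.65 + 4.577 + 0.4088 + 4.377 + 40.25 = 84.27 kWh
Cost = 84.27 kWh × $0.250 = $21.07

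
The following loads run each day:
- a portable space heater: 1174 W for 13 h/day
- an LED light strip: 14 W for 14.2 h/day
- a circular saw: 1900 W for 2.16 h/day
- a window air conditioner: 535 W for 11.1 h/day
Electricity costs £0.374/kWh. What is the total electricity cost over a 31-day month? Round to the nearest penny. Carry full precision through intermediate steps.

£295.69

portable space heater: 1174 W × 13 h × 31 d = 473,122 Wh = 473.1 kWh
LED light strip: 14 W × 14.2 h × 31 d = 6,163 Wh = 6.163 kWh
circular saw: 1900 W × 2.16 h × 31 d = 127,224 Wh = 127.2 kWh
window air conditioner: 535 W × 11.1 h × 31 d = 184,094 Wh = 184.1 kWh
Total energy = 473.1 + 6.163 + 127.2 + 184.1 = 790.6 kWh
Cost = 790.6 kWh × £0.374 = £295.69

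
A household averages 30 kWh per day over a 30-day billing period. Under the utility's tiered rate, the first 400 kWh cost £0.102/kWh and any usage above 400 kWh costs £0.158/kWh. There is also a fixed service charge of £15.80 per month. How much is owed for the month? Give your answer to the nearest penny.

£135.60

Usage = 30 kWh/day × 30 days = 900 kWh
First 400 kWh × £0.102 = £40.80
Remaining 500 kWh × £0.158 = £79.00
Energy charge = £119.80; + service £15.80 = £135.60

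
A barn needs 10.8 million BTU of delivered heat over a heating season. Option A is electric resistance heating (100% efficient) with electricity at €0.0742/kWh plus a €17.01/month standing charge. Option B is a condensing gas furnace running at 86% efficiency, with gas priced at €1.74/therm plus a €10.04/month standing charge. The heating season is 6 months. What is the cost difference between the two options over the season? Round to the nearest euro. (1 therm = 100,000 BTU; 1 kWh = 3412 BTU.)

Heat load = 10.8 × 10⁶ BTU = 10,800,000 BTU
Gas: input = 10,800,000 / 0.86 = 12,558,140 BTU = 125.6 therm → 125.6 × €1.74 = €218.51; + 6 × €10.04 standing = €278.75
Electric: 10,800,000 BTU / 3412 = 3,165 kWh → × €0.0742 = €234.87; + 6 × €17.01 standing = €336.93
Difference = |€278.75 − €336.93| = €58.17 ≈ €58

€58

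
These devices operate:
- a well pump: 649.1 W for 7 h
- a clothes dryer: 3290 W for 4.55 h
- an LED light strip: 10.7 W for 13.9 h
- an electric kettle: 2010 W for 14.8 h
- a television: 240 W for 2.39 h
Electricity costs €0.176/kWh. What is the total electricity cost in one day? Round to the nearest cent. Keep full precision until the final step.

€8.80

well pump: 649.1 W × 7 h = 4,544 Wh = 4.544 kWh
clothes dryer: 3290 W × 4.55 h = 14,970 Wh = 14.97 kWh
LED light strip: 10.7 W × 13.9 h = 149 Wh = 0.1487 kWh
electric kettle: 2010 W × 14.8 h = 29,748 Wh = 29.75 kWh
television: 240 W × 2.39 h = 574 Wh = 0.5736 kWh
Total energy = 4.544 + 14.97 + 0.1487 + 29.75 + 0.5736 = 49.98 kWh
Cost = 49.98 kWh × €0.176 = €8.80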